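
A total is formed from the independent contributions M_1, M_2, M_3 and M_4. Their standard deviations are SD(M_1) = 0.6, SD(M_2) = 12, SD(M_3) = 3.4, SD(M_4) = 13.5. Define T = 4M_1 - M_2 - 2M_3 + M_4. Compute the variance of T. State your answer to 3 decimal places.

378.250

Var(M_1) = 0.36, Var(M_2) = 144, Var(M_3) = 11.56, Var(M_4) = 182.25
By independence, Var(T) = (4)²Var(M_1) + (-1)²Var(M_2) + (-2)²Var(M_3) + (1)²Var(M_4)
= (4)²·0.36 + (-1)²·144 + (-2)²·11.56 + (1)²·182.25 = 378.25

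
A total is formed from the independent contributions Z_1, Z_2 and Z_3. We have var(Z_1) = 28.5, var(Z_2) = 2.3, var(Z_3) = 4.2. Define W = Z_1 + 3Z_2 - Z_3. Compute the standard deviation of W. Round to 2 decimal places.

7.31

By independence, var(W) = (1)²var(Z_1) + (3)²var(Z_2) + (-1)²var(Z_3)
= (1)²·28.5 + (3)²·2.3 + (-1)²·4.2 = 53.4
sd(W) = √53.4 ≈ 7.31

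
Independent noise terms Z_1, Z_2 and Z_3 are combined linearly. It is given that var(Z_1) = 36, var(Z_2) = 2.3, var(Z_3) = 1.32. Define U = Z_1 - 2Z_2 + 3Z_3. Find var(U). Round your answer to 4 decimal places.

57.0800

By independence, var(U) = (1)²var(Z_1) + (-2)²var(Z_2) + (3)²var(Z_3)
= (1)²·36 + (-2)²·2.3 + (3)²·1.32 = 57.08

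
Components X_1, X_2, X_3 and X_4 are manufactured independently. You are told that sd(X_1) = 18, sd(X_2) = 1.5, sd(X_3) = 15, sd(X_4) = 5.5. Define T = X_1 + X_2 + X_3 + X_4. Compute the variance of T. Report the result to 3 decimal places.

Var(X_1) = 324, Var(X_2) = 2.25, Var(X_3) = 225, Var(X_4) = 30.25
By independence, Var(T) = (1)²Var(X_1) + (1)²Var(X_2) + (1)²Var(X_3) + (1)²Var(X_4)
= (1)²·324 + (1)²·2.25 + (1)²·225 + (1)²·30.25 = 581.5

581.500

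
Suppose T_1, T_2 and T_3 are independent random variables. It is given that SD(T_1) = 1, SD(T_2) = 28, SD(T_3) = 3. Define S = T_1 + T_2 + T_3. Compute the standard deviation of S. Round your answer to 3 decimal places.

28.178

var(T_1) = 1, var(T_2) = 784, var(T_3) = 9
By independence, var(S) = (1)²var(T_1) + (1)²var(T_2) + (1)²var(T_3)
= (1)²·1 + (1)²·784 + (1)²·9 = 794
SD(S) = √794 ≈ 28.178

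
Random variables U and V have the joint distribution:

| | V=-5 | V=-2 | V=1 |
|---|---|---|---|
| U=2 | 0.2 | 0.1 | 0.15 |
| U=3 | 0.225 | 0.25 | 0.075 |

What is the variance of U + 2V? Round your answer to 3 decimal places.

21.728

E[U] = 2.55,  E[V] = -2.6,  E[UV] = -6.75
Var(U) = 6.75 − (2.55)² = 0.2475;  Var(V) = 12.25 − (-2.6)² = 5.49
Cov(U,V) = -6.75 − (2.55)(-2.6) = -0.12
Var(U + 2V) = (1)²·0.2475 + (2)²·5.49 + 2·(1)·(2)·-0.12 = 21.7275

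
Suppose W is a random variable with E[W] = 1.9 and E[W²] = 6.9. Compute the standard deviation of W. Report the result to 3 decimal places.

1.814

Var(W) = 6.9 − (1.9)² = 3.29
SD(W) = √3.29 ≈ 1.814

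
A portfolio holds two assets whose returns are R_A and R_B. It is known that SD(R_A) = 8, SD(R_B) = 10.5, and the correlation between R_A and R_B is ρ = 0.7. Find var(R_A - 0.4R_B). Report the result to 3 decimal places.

var(R_A) = (8)² = 64;  var(R_B) = (10.5)² = 110.25
cov(R_A,R_B) = ρ·SD(R_A)·SD(R_B) = 0.7·8·10.5 = 58.8
var(R_A - 0.4R_B) = (1)²·var(R_A) + (-0.4)²·var(R_B) + 2·(1)·(-0.4)·cov(R_A,R_B)
= 1·64 + 0.16·110.25 + -0.8·58.8 = 34.6

34.600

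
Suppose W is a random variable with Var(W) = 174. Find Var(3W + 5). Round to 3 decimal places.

Var(3W + 5) = (3)²·Var(W) = 9·174 = 1566

1566.000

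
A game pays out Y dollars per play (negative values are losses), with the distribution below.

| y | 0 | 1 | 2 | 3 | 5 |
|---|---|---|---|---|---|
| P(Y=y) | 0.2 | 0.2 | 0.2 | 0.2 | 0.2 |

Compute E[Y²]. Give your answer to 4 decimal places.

E[Y²] = (0)²(0.2) + (1)²(0.2) + (2)²(0.2) + (3)²(0.2) + (5)²(0.2) = 7.8

7.8000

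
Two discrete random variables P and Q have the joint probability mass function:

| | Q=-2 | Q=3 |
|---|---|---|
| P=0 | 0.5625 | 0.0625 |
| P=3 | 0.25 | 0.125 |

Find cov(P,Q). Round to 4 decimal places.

0.8203

E[P] = 1.125,  E[Q] = -1.0625
E[PQ] = -0.375
cov(P,Q) = E[PQ] − E[P]E[Q] = -0.375 − (1.125)(-1.0625) = 0.8203125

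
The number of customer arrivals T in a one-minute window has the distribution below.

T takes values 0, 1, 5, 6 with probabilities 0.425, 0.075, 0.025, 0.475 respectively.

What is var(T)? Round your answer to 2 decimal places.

8.50

E[T] = (0)(0.425) + (1)(0.075) + (5)(0.025) + (6)(0.475) = 3.05
E[T²] = (0)²(0.425) + (1)²(0.075) + (5)²(0.025) + (6)²(0.475) = 17.8
var(T) = E[T²] − (E[T])² = 17.8 − (3.05)² = 8.4975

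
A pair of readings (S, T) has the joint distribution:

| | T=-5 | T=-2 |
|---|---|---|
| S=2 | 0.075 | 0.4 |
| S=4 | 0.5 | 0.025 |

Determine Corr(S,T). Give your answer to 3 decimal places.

-0.803

E[S] = 3.05,  E[T] = -3.725
E[ST] = -12.55
cov(S,T) = E[ST] − E[S]E[T] = -12.55 − (3.05)(-3.725) = -1.18875
var(S) = 0.9975,  var(T) = 2.199375
ρ = -1.18875 / √(0.9975·2.199375) ≈ -0.803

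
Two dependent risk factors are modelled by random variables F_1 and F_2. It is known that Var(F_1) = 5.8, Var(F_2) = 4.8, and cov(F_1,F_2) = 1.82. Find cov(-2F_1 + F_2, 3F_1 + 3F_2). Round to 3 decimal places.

cov(-2F_1 + F_2, 3F_1 + 3F_2) = (-2)(3)Var(F_1) + (1)(3)Var(F_2) + [(-2)(3) + (1)(3)]cov(F_1,F_2)
= -6·5.8 + 3·4.8 + -3·1.82 = -25.86

-25.860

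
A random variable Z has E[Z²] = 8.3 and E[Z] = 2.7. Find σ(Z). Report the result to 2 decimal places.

1.00

Var(Z) = 8.3 − (2.7)² = 1.01
σ(Z) = √1.01 ≈ 1.00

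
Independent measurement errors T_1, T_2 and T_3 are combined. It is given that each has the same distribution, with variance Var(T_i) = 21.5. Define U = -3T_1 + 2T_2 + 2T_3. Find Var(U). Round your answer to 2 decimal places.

By independence, Var(U) = (-3)²Var(T_1) + (2)²Var(T_2) + (2)²Var(T_3)
= (-3)²·21.5 + (2)²·21.5 + (2)²·21.5 = 365.5

365.50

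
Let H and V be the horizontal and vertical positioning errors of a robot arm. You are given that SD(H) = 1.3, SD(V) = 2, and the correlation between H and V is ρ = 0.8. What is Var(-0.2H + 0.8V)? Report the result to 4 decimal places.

1.9620

Var(H) = (1.3)² = 1.69;  Var(V) = (2)² = 4
cov(H,V) = ρ·SD(H)·SD(V) = 0.8·1.3·2 = 2.08
Var(-0.2H + 0.8V) = (-0.2)²·Var(H) + (0.8)²·Var(V) + 2·(-0.2)·(0.8)·cov(H,V)
= 0.04·1.69 + 0.64·4 + -0.32·2.08 = 1.962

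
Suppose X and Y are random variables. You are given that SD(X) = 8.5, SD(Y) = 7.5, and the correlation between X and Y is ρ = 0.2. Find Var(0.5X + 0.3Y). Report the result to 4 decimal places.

Var(X) = (8.5)² = 72.25;  Var(Y) = (7.5)² = 56.25
Cov(X,Y) = ρ·SD(X)·SD(Y) = 0.2·8.5·7.5 = 12.75
Var(0.5X + 0.3Y) = (0.5)²·Var(X) + (0.3)²·Var(Y) + 2·(0.5)·(0.3)·Cov(X,Y)
= 0.25·72.25 + 0.09·56.25 + 0.3·12.75 = 26.95

26.9500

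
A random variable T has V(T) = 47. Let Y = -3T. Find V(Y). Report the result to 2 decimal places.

423.00

V(-3T) = (-3)²·V(T) = 9·47 = 423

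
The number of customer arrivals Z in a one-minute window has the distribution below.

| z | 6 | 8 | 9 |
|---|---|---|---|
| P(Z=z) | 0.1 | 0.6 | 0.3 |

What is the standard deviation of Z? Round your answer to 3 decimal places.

0.831

E[Z] = (6)(0.1) + (8)(0.6) + (9)(0.3) = 8.1
E[Z²] = (6)²(0.1) + (8)²(0.6) + (9)²(0.3) = 66.3
Var(Z) = E[Z²] − (E[Z])² = 66.3 − (8.1)² = 0.69
σ(Z) = √0.69 ≈ 0.831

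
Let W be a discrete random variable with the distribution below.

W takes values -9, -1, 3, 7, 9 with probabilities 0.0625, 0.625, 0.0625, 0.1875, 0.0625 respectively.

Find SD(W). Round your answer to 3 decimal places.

4.442

E[W] = (-9)(0.0625) + (-1)(0.625) + (3)(0.0625) + (7)(0.1875) + (9)(0.0625) = 0.875
E[W²] = (-9)²(0.0625) + (-1)²(0.625) + (3)²(0.0625) + (7)²(0.1875) + (9)²(0.0625) = 20.5
var(W) = E[W²] − (E[W])² = 20.5 − (0.875)² = 19.734375
SD(W) = √19.734375 ≈ 4.442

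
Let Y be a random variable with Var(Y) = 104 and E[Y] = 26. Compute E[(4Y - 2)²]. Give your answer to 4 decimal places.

E[4Y - 2] = 4·26 − 2 = 102
Var(4Y - 2) = (4)²·104 = 1664
E[(4Y - 2)²] = Var((4Y - 2)) + (E[(4Y - 2)])² = 1664 + (102)² = 12068

12068.0000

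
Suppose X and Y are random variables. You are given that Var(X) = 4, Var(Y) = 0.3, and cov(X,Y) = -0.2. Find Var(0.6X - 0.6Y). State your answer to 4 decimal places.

1.6920

Var(0.6X - 0.6Y) = (0.6)²·Var(X) + (-0.6)²·Var(Y) + 2·(0.6)·(-0.6)·cov(X,Y)
= 0.36·4 + 0.36·0.3 + -0.72·-0.2 = 1.692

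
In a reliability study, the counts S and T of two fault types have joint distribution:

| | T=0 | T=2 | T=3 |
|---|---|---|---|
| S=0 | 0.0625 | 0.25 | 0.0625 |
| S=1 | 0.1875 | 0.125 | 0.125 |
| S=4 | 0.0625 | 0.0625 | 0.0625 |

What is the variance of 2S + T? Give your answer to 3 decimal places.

E[S] = 1.1875,  E[T] = 1.625,  E[ST] = 1.875
var(S) = 3.4375 − (1.1875)² = 2.02734375;  var(T) = 4 − (1.625)² = 1.359375
Cov(S,T) = 1.875 − (1.1875)(1.625) = -0.0546875
var(2S + T) = (2)²·2.02734375 + (1)²·1.359375 + 2·(2)·(1)·-0.0546875 = 9.25

9.250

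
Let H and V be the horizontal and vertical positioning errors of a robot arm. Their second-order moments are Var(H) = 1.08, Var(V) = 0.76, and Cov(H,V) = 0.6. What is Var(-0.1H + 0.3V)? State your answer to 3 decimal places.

Var(-0.1H + 0.3V) = (-0.1)²·Var(H) + (0.3)²·Var(V) + 2·(-0.1)·(0.3)·Cov(H,V)
= 0.01·1.08 + 0.09·0.76 + -0.06·0.6 = 0.0432

0.043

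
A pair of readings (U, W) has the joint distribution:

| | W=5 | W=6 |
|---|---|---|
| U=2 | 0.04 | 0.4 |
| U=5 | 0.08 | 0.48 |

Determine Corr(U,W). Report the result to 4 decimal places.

-0.0794

E[U] = 3.68,  E[W] = 5.88
E[UW] = 21.6
Cov(U,W) = E[UW] − E[U]E[W] = 21.6 − (3.68)(5.88) = -0.0384
Var(U) = 2.2176,  Var(W) = 0.1056
ρ = -0.0384 / √(2.2176·0.1056) ≈ -0.0794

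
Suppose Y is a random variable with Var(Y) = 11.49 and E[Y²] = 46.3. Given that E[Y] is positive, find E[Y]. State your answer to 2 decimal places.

(E[Y])² = E[Y²] − Var(Y) = 46.3 − 11.49 = 34.81
E[Y] = √34.81 = 5.9

5.90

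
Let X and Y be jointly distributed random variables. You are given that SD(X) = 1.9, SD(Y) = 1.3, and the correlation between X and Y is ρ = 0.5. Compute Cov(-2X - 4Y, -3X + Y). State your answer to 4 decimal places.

27.2500

Var(X) = (1.9)² = 3.61;  Var(Y) = (1.3)² = 1.69
Cov(X,Y) = ρ·SD(X)·SD(Y) = 0.5·1.9·1.3 = 1.235
Cov(-2X - 4Y, -3X + Y) = (-2)(-3)Var(X) + (-4)(1)Var(Y) + [(-2)(1) + (-4)(-3)]Cov(X,Y)
= 6·3.61 + -4·1.69 + 10·1.235 = 27.25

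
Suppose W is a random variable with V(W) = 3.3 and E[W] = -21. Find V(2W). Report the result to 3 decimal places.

13.200

V(2W) = (2)²·V(W) = 4·3.3 = 13.2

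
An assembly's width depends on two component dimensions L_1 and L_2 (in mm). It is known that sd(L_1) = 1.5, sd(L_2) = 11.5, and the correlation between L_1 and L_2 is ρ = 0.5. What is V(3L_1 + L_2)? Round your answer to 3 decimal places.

V(L_1) = (1.5)² = 2.25;  V(L_2) = (11.5)² = 132.25
Cov(L_1,L_2) = ρ·sd(L_1)·sd(L_2) = 0.5·1.5·11.5 = 8.625
V(3L_1 + L_2) = (3)²·V(L_1) + (1)²·V(L_2) + 2·(3)·(1)·Cov(L_1,L_2)
= 9·2.25 + 1·132.25 + 6·8.625 = 204.25

204.250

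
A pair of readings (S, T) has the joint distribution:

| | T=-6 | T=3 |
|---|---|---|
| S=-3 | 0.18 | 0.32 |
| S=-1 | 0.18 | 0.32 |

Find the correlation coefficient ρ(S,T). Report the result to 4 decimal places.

0.0000

E[S] = -2,  E[T] = -0.24
E[ST] = 0.48
Cov(S,T) = E[ST] − E[S]E[T] = 0.48 − (-2)(-0.24) = 0
Var(S) = 1,  Var(T) = 18.6624
ρ = 0 / √(1·18.6624) ≈ 0.0000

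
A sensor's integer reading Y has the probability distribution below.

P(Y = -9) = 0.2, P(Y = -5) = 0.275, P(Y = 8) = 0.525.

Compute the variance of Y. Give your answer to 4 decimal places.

E[Y] = (-9)(0.2) + (-5)(0.275) + (8)(0.525) = 1.025
E[Y²] = (-9)²(0.2) + (-5)²(0.275) + (8)²(0.525) = 56.675
Var(Y) = E[Y²] − (E[Y])² = 56.675 − (1.025)² = 55.624375

55.6244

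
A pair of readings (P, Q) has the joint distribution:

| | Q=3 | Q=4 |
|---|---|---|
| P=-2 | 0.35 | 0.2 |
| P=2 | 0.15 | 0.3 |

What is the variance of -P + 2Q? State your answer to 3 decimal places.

3.760

E[P] = -0.2,  E[Q] = 3.5,  E[PQ] = -0.4
Var(P) = 4 − (-0.2)² = 3.96;  Var(Q) = 12.5 − (3.5)² = 0.25
cov(P,Q) = -0.4 − (-0.2)(3.5) = 0.3
Var(-P + 2Q) = (-1)²·3.96 + (2)²·0.25 + 2·(-1)·(2)·0.3 = 3.76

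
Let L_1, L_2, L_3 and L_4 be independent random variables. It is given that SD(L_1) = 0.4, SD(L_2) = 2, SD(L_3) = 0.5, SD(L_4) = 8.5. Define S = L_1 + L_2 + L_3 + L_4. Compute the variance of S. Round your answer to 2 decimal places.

76.66

Var(L_1) = 0.16, Var(L_2) = 4, Var(L_3) = 0.25, Var(L_4) = 72.25
By independence, Var(S) = (1)²Var(L_1) + (1)²Var(L_2) + (1)²Var(L_3) + (1)²Var(L_4)
= (1)²·0.16 + (1)²·4 + (1)²·0.25 + (1)²·72.25 = 76.66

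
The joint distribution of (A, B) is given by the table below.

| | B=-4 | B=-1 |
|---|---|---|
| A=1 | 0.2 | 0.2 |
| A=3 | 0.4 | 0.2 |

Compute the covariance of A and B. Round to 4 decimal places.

E[A] = 2.2,  E[B] = -2.8
E[AB] = -6.4
Cov(A,B) = E[AB] − E[A]E[B] = -6.4 − (2.2)(-2.8) = -0.24

-0.2400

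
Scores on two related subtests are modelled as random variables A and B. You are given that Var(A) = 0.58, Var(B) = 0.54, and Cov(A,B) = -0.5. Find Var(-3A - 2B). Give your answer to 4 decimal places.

Var(-3A - 2B) = (-3)²·Var(A) + (-2)²·Var(B) + 2·(-3)·(-2)·Cov(A,B)
= 9·0.58 + 4·0.54 + 12·-0.5 = 1.38

1.3800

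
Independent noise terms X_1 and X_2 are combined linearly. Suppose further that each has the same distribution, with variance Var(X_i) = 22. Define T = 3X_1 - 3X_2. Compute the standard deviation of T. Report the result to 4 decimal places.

19.8997

By independence, Var(T) = (3)²Var(X_1) + (-3)²Var(X_2)
= (3)²·22 + (-3)²·22 = 396
sd(T) = √396 ≈ 19.8997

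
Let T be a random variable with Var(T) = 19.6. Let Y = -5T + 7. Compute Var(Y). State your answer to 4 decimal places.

Var(-5T + 7) = (-5)²·Var(T) = 25·19.6 = 490

490.0000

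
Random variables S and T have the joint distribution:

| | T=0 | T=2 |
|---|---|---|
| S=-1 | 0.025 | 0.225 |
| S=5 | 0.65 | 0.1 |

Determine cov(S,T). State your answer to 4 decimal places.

-1.7250

E[S] = 3.5,  E[T] = 0.65
E[ST] = 0.55
cov(S,T) = E[ST] − E[S]E[T] = 0.55 − (3.5)(0.65) = -1.725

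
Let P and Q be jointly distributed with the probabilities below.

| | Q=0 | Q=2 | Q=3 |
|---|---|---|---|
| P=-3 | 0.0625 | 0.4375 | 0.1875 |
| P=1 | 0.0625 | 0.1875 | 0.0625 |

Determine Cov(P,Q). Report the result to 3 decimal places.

E[P] = -1.75,  E[Q] = 2
E[PQ] = -3.75
Cov(P,Q) = E[PQ] − E[P]E[Q] = -3.75 − (-1.75)(2) = -0.25

-0.250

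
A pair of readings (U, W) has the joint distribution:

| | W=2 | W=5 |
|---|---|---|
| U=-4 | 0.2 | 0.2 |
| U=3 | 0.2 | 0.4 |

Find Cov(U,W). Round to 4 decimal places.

0.8400

E[U] = 0.2,  E[W] = 3.8
E[UW] = 1.6
Cov(U,W) = E[UW] − E[U]E[W] = 1.6 − (0.2)(3.8) = 0.84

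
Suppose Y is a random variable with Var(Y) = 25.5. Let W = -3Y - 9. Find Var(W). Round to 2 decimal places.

229.50

Var(-3Y - 9) = (-3)²·Var(Y) = 9·25.5 = 229.5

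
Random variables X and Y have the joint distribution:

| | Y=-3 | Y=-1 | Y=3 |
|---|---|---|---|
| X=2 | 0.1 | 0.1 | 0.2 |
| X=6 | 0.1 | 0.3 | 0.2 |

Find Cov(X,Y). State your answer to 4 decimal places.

E[X] = 4.4,  E[Y] = 0.2
E[XY] = 0.4
Cov(X,Y) = E[XY] − E[X]E[Y] = 0.4 − (4.4)(0.2) = -0.48

-0.4800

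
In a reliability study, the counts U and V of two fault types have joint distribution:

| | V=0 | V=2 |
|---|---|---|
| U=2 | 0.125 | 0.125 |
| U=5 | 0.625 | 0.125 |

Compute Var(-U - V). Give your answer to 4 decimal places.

E[U] = 4.25,  E[V] = 0.5,  E[UV] = 1.75
Var(U) = 19.75 − (4.25)² = 1.6875;  Var(V) = 1 − (0.5)² = 0.75
cov(U,V) = 1.75 − (4.25)(0.5) = -0.375
Var(-U - V) = (-1)²·1.6875 + (-1)²·0.75 + 2·(-1)·(-1)·-0.375 = 1.6875

1.6875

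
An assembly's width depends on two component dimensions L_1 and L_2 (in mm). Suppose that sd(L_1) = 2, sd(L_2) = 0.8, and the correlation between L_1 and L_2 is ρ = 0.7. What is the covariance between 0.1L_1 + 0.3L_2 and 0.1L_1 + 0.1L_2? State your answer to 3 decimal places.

V(L_1) = (2)² = 4;  V(L_2) = (0.8)² = 0.64
cov(L_1,L_2) = ρ·sd(L_1)·sd(L_2) = 0.7·2·0.8 = 1.12
cov(0.1L_1 + 0.3L_2, 0.1L_1 + 0.1L_2) = (0.1)(0.1)V(L_1) + (0.3)(0.1)V(L_2) + [(0.1)(0.1) + (0.3)(0.1)]cov(L_1,L_2)
= 0.01·4 + 0.03·0.64 + 0.04·1.12 = 0.104

0.104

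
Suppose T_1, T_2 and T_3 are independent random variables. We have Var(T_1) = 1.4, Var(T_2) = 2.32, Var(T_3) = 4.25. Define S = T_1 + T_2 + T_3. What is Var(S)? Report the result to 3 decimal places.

By independence, Var(S) = (1)²Var(T_1) + (1)²Var(T_2) + (1)²Var(T_3)
= (1)²·1.4 + (1)²·2.32 + (1)²·4.25 = 7.97

7.970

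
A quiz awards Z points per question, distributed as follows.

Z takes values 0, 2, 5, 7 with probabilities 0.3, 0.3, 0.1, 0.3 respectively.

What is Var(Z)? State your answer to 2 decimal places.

E[Z] = (0)(0.3) + (2)(0.3) + (5)(0.1) + (7)(0.3) = 3.2
E[Z²] = (0)²(0.3) + (2)²(0.3) + (5)²(0.1) + (7)²(0.3) = 18.4
Var(Z) = E[Z²] − (E[Z])² = 18.4 − (3.2)² = 8.16

8.16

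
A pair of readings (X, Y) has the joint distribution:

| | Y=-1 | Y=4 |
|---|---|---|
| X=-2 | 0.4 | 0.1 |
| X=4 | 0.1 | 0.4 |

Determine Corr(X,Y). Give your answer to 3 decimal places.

E[X] = 1,  E[Y] = 1.5
E[XY] = 6
Cov(X,Y) = E[XY] − E[X]E[Y] = 6 − (1)(1.5) = 4.5
var(X) = 9,  var(Y) = 6.25
ρ = 4.5 / √(9·6.25) ≈ 0.600

0.600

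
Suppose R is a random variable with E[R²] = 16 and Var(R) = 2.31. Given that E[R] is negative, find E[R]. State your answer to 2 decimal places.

-3.70

(E[R])² = E[R²] − Var(R) = 16 − 2.31 = 13.69
E[R] = −√13.69 = -3.7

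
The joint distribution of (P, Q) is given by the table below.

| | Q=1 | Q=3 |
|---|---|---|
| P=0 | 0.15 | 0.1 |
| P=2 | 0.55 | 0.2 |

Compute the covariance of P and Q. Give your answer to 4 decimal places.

E[P] = 1.5,  E[Q] = 1.6
E[PQ] = 2.3
cov(P,Q) = E[PQ] − E[P]E[Q] = 2.3 − (1.5)(1.6) = -0.1

-0.1000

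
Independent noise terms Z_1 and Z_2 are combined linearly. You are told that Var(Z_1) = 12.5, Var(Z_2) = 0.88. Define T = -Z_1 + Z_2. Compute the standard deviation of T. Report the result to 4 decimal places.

3.6579

By independence, Var(T) = (-1)²Var(Z_1) + (1)²Var(Z_2)
= (-1)²·12.5 + (1)²·0.88 = 13.38
SD(T) = √13.38 ≈ 3.6579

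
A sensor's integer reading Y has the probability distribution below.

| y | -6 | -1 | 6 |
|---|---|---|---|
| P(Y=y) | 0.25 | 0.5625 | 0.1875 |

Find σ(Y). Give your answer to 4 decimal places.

3.9286

E[Y] = (-6)(0.25) + (-1)(0.5625) + (6)(0.1875) = -0.9375
E[Y²] = (-6)²(0.25) + (-1)²(0.5625) + (6)²(0.1875) = 16.3125
var(Y) = E[Y²] − (E[Y])² = 16.3125 − (-0.9375)² = 15.43359375
σ(Y) = √15.43359375 ≈ 3.9286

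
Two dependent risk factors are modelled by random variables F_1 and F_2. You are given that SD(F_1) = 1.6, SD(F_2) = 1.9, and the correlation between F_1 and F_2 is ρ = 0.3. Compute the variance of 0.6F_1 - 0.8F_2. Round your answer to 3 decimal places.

2.356

var(F_1) = (1.6)² = 2.56;  var(F_2) = (1.9)² = 3.61
Cov(F_1,F_2) = ρ·SD(F_1)·SD(F_2) = 0.3·1.6·1.9 = 0.912
var(0.6F_1 - 0.8F_2) = (0.6)²·var(F_1) + (-0.8)²·var(F_2) + 2·(0.6)·(-0.8)·Cov(F_1,F_2)
= 0.36·2.56 + 0.64·3.61 + -0.96·0.912 = 2.35648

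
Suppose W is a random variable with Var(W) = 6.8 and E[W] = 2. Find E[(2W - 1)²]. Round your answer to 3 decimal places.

E[2W - 1] = 2·2 − 1 = 3
Var(2W - 1) = (2)²·6.8 = 27.2
E[(2W - 1)²] = Var((2W - 1)) + (E[(2W - 1)])² = 27.2 + (3)² = 36.2

36.200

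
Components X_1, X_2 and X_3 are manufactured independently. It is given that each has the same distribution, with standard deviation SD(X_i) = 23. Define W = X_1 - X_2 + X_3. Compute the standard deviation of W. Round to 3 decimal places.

39.837

Var(X_i) = (23)² = 529
By independence, Var(W) = (1)²Var(X_1) + (-1)²Var(X_2) + (1)²Var(X_3)
= (1)²·529 + (-1)²·529 + (1)²·529 = 1587
SD(W) = √1587 ≈ 39.837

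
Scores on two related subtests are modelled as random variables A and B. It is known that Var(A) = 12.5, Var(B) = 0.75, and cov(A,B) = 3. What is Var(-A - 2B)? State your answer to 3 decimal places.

Var(-A - 2B) = (-1)²·Var(A) + (-2)²·Var(B) + 2·(-1)·(-2)·cov(A,B)
= 1·12.5 + 4·0.75 + 4·3 = 27.5

27.500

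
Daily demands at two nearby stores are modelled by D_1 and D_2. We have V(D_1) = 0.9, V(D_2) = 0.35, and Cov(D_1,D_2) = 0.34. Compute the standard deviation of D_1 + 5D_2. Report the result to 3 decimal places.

V(D_1 + 5D_2) = (1)²·V(D_1) + (5)²·V(D_2) + 2·(1)·(5)·Cov(D_1,D_2)
= 1·0.9 + 25·0.35 + 10·0.34 = 13.05
SD(D_1 + 5D_2) = √13.05 ≈ 3.612

3.612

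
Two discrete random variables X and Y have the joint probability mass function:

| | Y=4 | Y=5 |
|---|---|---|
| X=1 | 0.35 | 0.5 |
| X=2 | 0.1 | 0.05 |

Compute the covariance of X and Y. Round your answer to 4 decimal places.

-0.0325

E[X] = 1.15,  E[Y] = 4.55
E[XY] = 5.2
Cov(X,Y) = E[XY] − E[X]E[Y] = 5.2 − (1.15)(4.55) = -0.0325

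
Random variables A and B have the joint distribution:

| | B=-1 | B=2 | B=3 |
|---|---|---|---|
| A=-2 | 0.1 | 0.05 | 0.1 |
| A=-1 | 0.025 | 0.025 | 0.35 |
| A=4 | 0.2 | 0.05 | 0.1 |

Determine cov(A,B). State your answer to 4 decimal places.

E[A] = 0.5,  E[B] = 1.575
E[AB] = -0.875
cov(A,B) = E[AB] − E[A]E[B] = -0.875 − (0.5)(1.575) = -1.6625

-1.6625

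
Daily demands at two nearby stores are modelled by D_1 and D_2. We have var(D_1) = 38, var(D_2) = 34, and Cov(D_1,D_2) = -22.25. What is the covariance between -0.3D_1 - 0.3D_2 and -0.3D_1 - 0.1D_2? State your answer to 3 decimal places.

1.770

Cov(-0.3D_1 - 0.3D_2, -0.3D_1 - 0.1D_2) = (-0.3)(-0.3)var(D_1) + (-0.3)(-0.1)var(D_2) + [(-0.3)(-0.1) + (-0.3)(-0.3)]Cov(D_1,D_2)
= 0.09·38 + 0.03·34 + 0.12·-22.25 = 1.77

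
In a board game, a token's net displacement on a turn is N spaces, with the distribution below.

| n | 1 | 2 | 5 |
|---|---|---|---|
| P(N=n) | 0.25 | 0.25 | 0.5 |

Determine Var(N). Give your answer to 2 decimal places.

E[N] = (1)(0.25) + (2)(0.25) + (5)(0.5) = 3.25
E[N²] = (1)²(0.25) + (2)²(0.25) + (5)²(0.5) = 13.75
Var(N) = E[N²] − (E[N])² = 13.75 − (3.25)² = 3.1875

3.19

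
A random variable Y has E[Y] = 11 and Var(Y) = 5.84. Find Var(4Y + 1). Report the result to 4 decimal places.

93.4400

Var(4Y + 1) = (4)²·Var(Y) = 16·5.84 = 93.44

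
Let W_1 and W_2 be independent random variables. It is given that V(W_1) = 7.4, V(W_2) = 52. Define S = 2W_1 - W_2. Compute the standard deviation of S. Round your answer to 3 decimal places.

9.033

By independence, V(S) = (2)²V(W_1) + (-1)²V(W_2)
= (2)²·7.4 + (-1)²·52 = 81.6
σ(S) = √81.6 ≈ 9.033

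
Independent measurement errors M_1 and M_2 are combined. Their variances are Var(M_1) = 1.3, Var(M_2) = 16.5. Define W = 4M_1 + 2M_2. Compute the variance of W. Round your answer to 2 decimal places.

86.80

By independence, Var(W) = (4)²Var(M_1) + (2)²Var(M_2)
= (4)²·1.3 + (2)²·16.5 = 86.8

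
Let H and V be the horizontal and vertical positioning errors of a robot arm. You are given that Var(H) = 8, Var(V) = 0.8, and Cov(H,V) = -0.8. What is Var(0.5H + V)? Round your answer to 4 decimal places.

2.0000

Var(0.5H + V) = (0.5)²·Var(H) + (1)²·Var(V) + 2·(0.5)·(1)·Cov(H,V)
= 0.25·8 + 1·0.8 + 1·-0.8 = 2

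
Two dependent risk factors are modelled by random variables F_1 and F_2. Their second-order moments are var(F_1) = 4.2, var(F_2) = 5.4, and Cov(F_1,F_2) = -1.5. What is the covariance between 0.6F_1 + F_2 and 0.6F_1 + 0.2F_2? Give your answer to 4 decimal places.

1.5120

Cov(0.6F_1 + F_2, 0.6F_1 + 0.2F_2) = (0.6)(0.6)var(F_1) + (1)(0.2)var(F_2) + [(0.6)(0.2) + (1)(0.6)]Cov(F_1,F_2)
= 0.36·4.2 + 0.2·5.4 + 0.72·-1.5 = 1.512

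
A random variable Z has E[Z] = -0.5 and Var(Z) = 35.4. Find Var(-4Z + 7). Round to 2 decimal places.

566.40

Var(-4Z + 7) = (-4)²·Var(Z) = 16·35.4 = 566.4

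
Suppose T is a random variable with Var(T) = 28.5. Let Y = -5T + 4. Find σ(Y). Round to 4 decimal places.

26.6927

Var(-5T + 4) = (-5)²·28.5 = 712.5
σ(Y) = √712.5 ≈ 26.6927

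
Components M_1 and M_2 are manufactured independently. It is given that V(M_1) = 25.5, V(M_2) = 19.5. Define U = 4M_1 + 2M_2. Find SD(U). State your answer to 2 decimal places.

By independence, V(U) = (4)²V(M_1) + (2)²V(M_2)
= (4)²·25.5 + (2)²·19.5 = 486
SD(U) = √486 ≈ 22.05

22.05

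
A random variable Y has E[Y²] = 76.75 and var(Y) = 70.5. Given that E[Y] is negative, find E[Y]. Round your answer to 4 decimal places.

(E[Y])² = E[Y²] − var(Y) = 76.75 − 70.5 = 6.25
E[Y] = −√6.25 = -2.5

-2.5000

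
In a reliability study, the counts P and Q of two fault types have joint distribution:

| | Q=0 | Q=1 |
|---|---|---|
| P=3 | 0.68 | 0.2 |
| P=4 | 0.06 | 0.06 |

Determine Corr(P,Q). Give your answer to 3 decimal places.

E[P] = 3.12,  E[Q] = 0.26
E[PQ] = 0.84
Cov(P,Q) = E[PQ] − E[P]E[Q] = 0.84 − (3.12)(0.26) = 0.0288
Var(P) = 0.1056,  Var(Q) = 0.1924
ρ = 0.0288 / √(0.1056·0.1924) ≈ 0.202

0.202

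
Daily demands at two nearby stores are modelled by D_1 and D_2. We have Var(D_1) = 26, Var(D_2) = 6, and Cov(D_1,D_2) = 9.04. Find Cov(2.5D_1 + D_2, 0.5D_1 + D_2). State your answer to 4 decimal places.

Cov(2.5D_1 + D_2, 0.5D_1 + D_2) = (2.5)(0.5)Var(D_1) + (1)(1)Var(D_2) + [(2.5)(1) + (1)(0.5)]Cov(D_1,D_2)
= 1.25·26 + 1·6 + 3·9.04 = 65.62

65.6200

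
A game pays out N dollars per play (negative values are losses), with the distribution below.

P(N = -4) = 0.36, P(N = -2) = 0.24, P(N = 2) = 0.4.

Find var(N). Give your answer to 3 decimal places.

E[N] = (-4)(0.36) + (-2)(0.24) + (2)(0.4) = -1.12
E[N²] = (-4)²(0.36) + (-2)²(0.24) + (2)²(0.4) = 8.32
var(N) = E[N²] − (E[N])² = 8.32 − (-1.12)² = 7.0656

7.066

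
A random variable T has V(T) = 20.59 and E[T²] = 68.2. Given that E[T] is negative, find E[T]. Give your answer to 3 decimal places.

(E[T])² = E[T²] − V(T) = 68.2 − 20.59 = 47.61
E[T] = −√47.61 = -6.9

-6.900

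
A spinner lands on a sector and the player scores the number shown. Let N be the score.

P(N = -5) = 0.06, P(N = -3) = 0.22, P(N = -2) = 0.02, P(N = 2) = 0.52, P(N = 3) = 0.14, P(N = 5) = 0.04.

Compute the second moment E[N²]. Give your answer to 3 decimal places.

E[N²] = (-5)²(0.06) + (-3)²(0.22) + (-2)²(0.02) + (2)²(0.52) + (3)²(0.14) + (5)²(0.04) = 7.9

7.900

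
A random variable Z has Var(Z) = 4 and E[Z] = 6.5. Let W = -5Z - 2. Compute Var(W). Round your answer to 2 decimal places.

Var(-5Z - 2) = (-5)²·Var(Z) = 25·4 = 100

100.00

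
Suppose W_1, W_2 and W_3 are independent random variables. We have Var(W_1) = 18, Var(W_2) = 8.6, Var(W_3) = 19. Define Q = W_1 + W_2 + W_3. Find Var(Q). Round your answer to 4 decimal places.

By independence, Var(Q) = (1)²Var(W_1) + (1)²Var(W_2) + (1)²Var(W_3)
= (1)²·18 + (1)²·8.6 + (1)²·19 = 45.6

45.6000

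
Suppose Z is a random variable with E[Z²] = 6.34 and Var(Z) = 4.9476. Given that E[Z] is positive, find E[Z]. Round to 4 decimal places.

1.1800

(E[Z])² = E[Z²] − Var(Z) = 6.34 − 4.9476 = 1.3924
E[Z] = √1.3924 = 1.18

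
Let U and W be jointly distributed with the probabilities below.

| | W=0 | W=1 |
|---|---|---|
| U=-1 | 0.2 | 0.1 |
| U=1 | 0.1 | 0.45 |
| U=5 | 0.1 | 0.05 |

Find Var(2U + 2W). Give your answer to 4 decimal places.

E[U] = 1,  E[W] = 0.6,  E[UW] = 0.6
Var(U) = 4.6 − (1)² = 3.6;  Var(W) = 0.6 − (0.6)² = 0.24
Cov(U,W) = 0.6 − (1)(0.6) = 0
Var(2U + 2W) = (2)²·3.6 + (2)²·0.24 + 2·(2)·(2)·0 = 15.36

15.3600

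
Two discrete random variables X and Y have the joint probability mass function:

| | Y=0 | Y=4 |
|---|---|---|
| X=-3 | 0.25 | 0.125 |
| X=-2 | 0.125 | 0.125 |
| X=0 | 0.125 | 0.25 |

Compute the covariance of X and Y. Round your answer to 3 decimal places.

0.750

E[X] = -1.625,  E[Y] = 2
E[XY] = -2.5
Cov(X,Y) = E[XY] − E[X]E[Y] = -2.5 − (-1.625)(2) = 0.75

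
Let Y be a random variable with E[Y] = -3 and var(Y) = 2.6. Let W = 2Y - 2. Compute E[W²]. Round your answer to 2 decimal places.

74.40

E[2Y - 2] = 2·-3 − 2 = -8
var(2Y - 2) = (2)²·2.6 = 10.4
E[W²] = var(W) + (E[W])² = 10.4 + (-8)² = 74.4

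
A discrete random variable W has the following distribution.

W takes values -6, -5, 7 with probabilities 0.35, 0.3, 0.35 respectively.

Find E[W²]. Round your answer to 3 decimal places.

E[W²] = (-6)²(0.35) + (-5)²(0.3) + (7)²(0.35) = 37.25

37.250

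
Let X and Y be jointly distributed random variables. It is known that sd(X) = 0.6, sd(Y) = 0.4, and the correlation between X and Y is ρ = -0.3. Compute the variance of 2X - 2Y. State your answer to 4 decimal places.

2.6560

V(X) = (0.6)² = 0.36;  V(Y) = (0.4)² = 0.16
Cov(X,Y) = ρ·sd(X)·sd(Y) = -0.3·0.6·0.4 = -0.072
V(2X - 2Y) = (2)²·V(X) + (-2)²·V(Y) + 2·(2)·(-2)·Cov(X,Y)
= 4·0.36 + 4·0.16 + -8·-0.072 = 2.656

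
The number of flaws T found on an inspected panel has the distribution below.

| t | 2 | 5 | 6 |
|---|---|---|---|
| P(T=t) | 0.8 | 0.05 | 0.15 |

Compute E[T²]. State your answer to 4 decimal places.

9.8500

E[T²] = (2)²(0.8) + (5)²(0.05) + (6)²(0.15) = 9.85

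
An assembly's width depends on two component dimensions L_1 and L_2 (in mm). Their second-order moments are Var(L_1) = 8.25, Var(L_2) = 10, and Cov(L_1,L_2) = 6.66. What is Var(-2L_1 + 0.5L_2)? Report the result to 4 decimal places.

Var(-2L_1 + 0.5L_2) = (-2)²·Var(L_1) + (0.5)²·Var(L_2) + 2·(-2)·(0.5)·Cov(L_1,L_2)
= 4·8.25 + 0.25·10 + -2·6.66 = 22.18

22.1800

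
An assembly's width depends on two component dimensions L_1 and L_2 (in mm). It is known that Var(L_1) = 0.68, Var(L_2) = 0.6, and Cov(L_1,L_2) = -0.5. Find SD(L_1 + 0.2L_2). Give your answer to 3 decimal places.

0.710

Var(L_1 + 0.2L_2) = (1)²·Var(L_1) + (0.2)²·Var(L_2) + 2·(1)·(0.2)·Cov(L_1,L_2)
= 1·0.68 + 0.04·0.6 + 0.4·-0.5 = 0.504
SD(L_1 + 0.2L_2) = √0.504 ≈ 0.710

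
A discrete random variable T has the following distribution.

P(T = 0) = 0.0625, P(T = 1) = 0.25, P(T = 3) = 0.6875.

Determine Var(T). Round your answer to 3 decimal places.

1.090

E[T] = (0)(0.0625) + (1)(0.25) + (3)(0.6875) = 2.3125
E[T²] = (0)²(0.0625) + (1)²(0.25) + (3)²(0.6875) = 6.4375
Var(T) = E[T²] − (E[T])² = 6.4375 − (2.3125)² = 1.08984375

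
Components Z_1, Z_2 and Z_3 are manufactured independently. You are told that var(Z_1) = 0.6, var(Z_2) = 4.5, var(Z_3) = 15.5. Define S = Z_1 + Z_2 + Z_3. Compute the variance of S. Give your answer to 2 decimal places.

By independence, var(S) = (1)²var(Z_1) + (1)²var(Z_2) + (1)²var(Z_3)
= (1)²·0.6 + (1)²·4.5 + (1)²·15.5 = 20.6

20.60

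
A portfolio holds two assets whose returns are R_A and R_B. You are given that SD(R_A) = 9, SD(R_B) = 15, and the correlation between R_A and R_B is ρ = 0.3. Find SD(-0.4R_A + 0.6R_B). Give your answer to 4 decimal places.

8.6325

var(R_A) = (9)² = 81;  var(R_B) = (15)² = 225
Cov(R_A,R_B) = ρ·SD(R_A)·SD(R_B) = 0.3·9·15 = 40.5
var(-0.4R_A + 0.6R_B) = (-0.4)²·var(R_A) + (0.6)²·var(R_B) + 2·(-0.4)·(0.6)·Cov(R_A,R_B)
= 0.16·81 + 0.36·225 + -0.48·40.5 = 74.52
SD(-0.4R_A + 0.6R_B) = √74.52 ≈ 8.6325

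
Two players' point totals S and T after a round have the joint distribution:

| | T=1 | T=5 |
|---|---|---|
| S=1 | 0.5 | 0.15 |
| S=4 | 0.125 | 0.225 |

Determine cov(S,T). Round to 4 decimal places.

E[S] = 2.05,  E[T] = 2.5
E[ST] = 6.25
cov(S,T) = E[ST] − E[S]E[T] = 6.25 − (2.05)(2.5) = 1.125

1.1250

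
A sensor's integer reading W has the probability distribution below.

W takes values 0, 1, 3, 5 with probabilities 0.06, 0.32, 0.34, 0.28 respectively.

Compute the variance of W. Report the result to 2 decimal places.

2.87

E[W] = (0)(0.06) + (1)(0.32) + (3)(0.34) + (5)(0.28) = 2.74
E[W²] = (0)²(0.06) + (1)²(0.32) + (3)²(0.34) + (5)²(0.28) = 10.38
Var(W) = E[W²] − (E[W])² = 10.38 − (2.74)² = 2.8724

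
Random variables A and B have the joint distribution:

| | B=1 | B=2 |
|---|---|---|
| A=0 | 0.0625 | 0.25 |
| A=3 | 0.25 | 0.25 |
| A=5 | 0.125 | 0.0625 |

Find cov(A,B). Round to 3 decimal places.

-0.309

E[A] = 2.4375,  E[B] = 1.5625
E[AB] = 3.5
cov(A,B) = E[AB] − E[A]E[B] = 3.5 − (2.4375)(1.5625) = -0.30859375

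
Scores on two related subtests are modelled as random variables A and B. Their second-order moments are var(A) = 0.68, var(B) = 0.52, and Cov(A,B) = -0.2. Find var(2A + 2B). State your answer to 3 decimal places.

3.200

var(2A + 2B) = (2)²·var(A) + (2)²·var(B) + 2·(2)·(2)·Cov(A,B)
= 4·0.68 + 4·0.52 + 8·-0.2 = 3.2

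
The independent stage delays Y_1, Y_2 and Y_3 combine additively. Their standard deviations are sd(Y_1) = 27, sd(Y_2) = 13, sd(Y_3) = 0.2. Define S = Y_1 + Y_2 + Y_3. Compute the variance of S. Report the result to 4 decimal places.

898.0400

Var(Y_1) = 729, Var(Y_2) = 169, Var(Y_3) = 0.04
By independence, Var(S) = (1)²Var(Y_1) + (1)²Var(Y_2) + (1)²Var(Y_3)
= (1)²·729 + (1)²·169 + (1)²·0.04 = 898.04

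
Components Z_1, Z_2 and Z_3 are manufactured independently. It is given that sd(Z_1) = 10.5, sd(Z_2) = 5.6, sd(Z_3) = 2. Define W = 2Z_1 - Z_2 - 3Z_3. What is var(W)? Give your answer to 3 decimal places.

508.360

var(Z_1) = 110.25, var(Z_2) = 31.36, var(Z_3) = 4
By independence, var(W) = (2)²var(Z_1) + (-1)²var(Z_2) + (-3)²var(Z_3)
= (2)²·110.25 + (-1)²·31.36 + (-3)²·4 = 508.36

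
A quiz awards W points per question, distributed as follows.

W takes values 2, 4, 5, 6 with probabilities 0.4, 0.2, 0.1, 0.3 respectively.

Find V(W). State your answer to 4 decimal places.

E[W] = (2)(0.4) + (4)(0.2) + (5)(0.1) + (6)(0.3) = 3.9
E[W²] = (2)²(0.4) + (4)²(0.2) + (5)²(0.1) + (6)²(0.3) = 18.1
V(W) = E[W²] − (E[W])² = 18.1 − (3.9)² = 2.89

2.8900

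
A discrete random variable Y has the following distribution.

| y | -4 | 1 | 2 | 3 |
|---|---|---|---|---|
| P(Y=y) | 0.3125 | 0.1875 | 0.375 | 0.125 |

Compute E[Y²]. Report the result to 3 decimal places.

E[Y²] = (-4)²(0.3125) + (1)²(0.1875) + (2)²(0.375) + (3)²(0.125) = 7.8125

7.813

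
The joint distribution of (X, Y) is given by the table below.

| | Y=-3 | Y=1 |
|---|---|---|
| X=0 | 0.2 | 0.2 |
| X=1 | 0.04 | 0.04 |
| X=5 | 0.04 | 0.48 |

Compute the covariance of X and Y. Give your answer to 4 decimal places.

E[X] = 2.68,  E[Y] = -0.12
E[XY] = 1.72
Cov(X,Y) = E[XY] − E[X]E[Y] = 1.72 − (2.68)(-0.12) = 2.0416

2.0416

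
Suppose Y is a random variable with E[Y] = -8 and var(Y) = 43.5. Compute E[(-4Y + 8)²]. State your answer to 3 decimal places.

E[-4Y + 8] = -4·-8 + 8 = 40
var(-4Y + 8) = (-4)²·43.5 = 696
E[(-4Y + 8)²] = var((-4Y + 8)) + (E[(-4Y + 8)])² = 696 + (40)² = 2296

2296.000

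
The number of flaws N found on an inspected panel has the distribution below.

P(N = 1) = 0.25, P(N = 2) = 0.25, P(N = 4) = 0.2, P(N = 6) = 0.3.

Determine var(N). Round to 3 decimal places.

4.028

E[N] = (1)(0.25) + (2)(0.25) + (4)(0.2) + (6)(0.3) = 3.35
E[N²] = (1)²(0.25) + (2)²(0.25) + (4)²(0.2) + (6)²(0.3) = 15.25
var(N) = E[N²] − (E[N])² = 15.25 − (3.35)² = 4.0275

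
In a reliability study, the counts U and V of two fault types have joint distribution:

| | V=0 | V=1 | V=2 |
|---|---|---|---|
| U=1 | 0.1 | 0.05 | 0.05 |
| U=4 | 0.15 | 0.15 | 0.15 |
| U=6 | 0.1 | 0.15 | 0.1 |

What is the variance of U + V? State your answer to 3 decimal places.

4.148

E[U] = 4.1,  E[V] = 0.95,  E[UV] = 4.05
Var(U) = 20 − (4.1)² = 3.19;  Var(V) = 1.55 − (0.95)² = 0.6475
cov(U,V) = 4.05 − (4.1)(0.95) = 0.155
Var(U + V) = (1)²·3.19 + (1)²·0.6475 + 2·(1)·(1)·0.155 = 4.1475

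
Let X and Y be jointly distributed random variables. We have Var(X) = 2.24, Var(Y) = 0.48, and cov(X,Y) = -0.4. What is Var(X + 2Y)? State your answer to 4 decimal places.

Var(X + 2Y) = (1)²·Var(X) + (2)²·Var(Y) + 2·(1)·(2)·cov(X,Y)
= 1·2.24 + 4·0.48 + 4·-0.4 = 2.56

2.5600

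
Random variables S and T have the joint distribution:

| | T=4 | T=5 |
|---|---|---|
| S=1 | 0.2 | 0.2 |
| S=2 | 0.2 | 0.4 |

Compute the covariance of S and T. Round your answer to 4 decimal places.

E[S] = 1.6,  E[T] = 4.6
E[ST] = 7.4
Cov(S,T) = E[ST] − E[S]E[T] = 7.4 − (1.6)(4.6) = 0.04

0.0400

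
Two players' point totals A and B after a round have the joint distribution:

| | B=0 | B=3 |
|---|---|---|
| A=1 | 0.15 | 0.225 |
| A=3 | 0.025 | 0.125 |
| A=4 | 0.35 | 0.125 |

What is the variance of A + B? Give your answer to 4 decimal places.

E[A] = 2.725,  E[B] = 1.425,  E[AB] = 3.3
Var(A) = 9.325 − (2.725)² = 1.899375;  Var(B) = 4.275 − (1.425)² = 2.244375
cov(A,B) = 3.3 − (2.725)(1.425) = -0.583125
Var(A + B) = (1)²·1.899375 + (1)²·2.244375 + 2·(1)·(1)·-0.583125 = 2.9775

2.9775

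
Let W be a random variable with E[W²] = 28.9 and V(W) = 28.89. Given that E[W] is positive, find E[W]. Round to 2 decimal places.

0.10

(E[W])² = E[W²] − V(W) = 28.9 − 28.89 = 0.01
E[W] = √0.01 = 0.1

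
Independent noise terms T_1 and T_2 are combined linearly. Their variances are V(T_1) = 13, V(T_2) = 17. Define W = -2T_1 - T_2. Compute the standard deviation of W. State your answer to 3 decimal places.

By independence, V(W) = (-2)²V(T_1) + (-1)²V(T_2)
= (-2)²·13 + (-1)²·17 = 69
SD(W) = √69 ≈ 8.307

8.307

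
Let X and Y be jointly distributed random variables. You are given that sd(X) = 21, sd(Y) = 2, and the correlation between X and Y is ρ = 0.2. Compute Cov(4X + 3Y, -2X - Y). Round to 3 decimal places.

var(X) = (21)² = 441;  var(Y) = (2)² = 4
Cov(X,Y) = ρ·sd(X)·sd(Y) = 0.2·21·2 = 8.4
Cov(4X + 3Y, -2X - Y) = (4)(-2)var(X) + (3)(-1)var(Y) + [(4)(-1) + (3)(-2)]Cov(X,Y)
= -8·441 + -3·4 + -10·8.4 = -3624

-3624.000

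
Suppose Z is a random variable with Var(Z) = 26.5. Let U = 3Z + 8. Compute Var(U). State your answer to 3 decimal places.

Var(3Z + 8) = (3)²·Var(Z) = 9·26.5 = 238.5

238.500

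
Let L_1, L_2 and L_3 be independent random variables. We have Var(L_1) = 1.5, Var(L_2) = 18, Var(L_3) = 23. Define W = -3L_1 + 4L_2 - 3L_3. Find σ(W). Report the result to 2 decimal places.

By independence, Var(W) = (-3)²Var(L_1) + (4)²Var(L_2) + (-3)²Var(L_3)
= (-3)²·1.5 + (4)²·18 + (-3)²·23 = 508.5
σ(W) = √508.5 ≈ 22.55

22.55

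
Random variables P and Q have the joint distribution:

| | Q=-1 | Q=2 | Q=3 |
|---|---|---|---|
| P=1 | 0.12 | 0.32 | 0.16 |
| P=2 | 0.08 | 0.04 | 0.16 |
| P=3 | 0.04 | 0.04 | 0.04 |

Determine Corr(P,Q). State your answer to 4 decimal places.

-0.0488

E[P] = 1.52,  E[Q] = 1.64
E[PQ] = 2.44
Cov(P,Q) = E[PQ] − E[P]E[Q] = 2.44 − (1.52)(1.64) = -0.0528
Var(P) = 0.4896,  Var(Q) = 2.3904
ρ = -0.0528 / √(0.4896·2.3904) ≈ -0.0488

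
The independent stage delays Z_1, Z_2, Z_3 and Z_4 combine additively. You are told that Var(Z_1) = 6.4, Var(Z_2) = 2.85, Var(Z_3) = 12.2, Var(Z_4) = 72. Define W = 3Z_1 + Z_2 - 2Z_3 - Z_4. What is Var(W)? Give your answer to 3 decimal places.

By independence, Var(W) = (3)²Var(Z_1) + (1)²Var(Z_2) + (-2)²Var(Z_3) + (-1)²Var(Z_4)
= (3)²·6.4 + (1)²·2.85 + (-2)²·12.2 + (-1)²·72 = 181.25

181.250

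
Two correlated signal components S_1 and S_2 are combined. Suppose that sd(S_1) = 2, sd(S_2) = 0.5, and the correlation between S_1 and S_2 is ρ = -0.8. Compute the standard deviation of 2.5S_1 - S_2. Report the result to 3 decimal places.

5.408

Var(S_1) = (2)² = 4;  Var(S_2) = (0.5)² = 0.25
Cov(S_1,S_2) = ρ·sd(S_1)·sd(S_2) = -0.8·2·0.5 = -0.8
Var(2.5S_1 - S_2) = (2.5)²·Var(S_1) + (-1)²·Var(S_2) + 2·(2.5)·(-1)·Cov(S_1,S_2)
= 6.25·4 + 1·0.25 + -5·-0.8 = 29.25
sd(2.5S_1 - S_2) = √29.25 ≈ 5.408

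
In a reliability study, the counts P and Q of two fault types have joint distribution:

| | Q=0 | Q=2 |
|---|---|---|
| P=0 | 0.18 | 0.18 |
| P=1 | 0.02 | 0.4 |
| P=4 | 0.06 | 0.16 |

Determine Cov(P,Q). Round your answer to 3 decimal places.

0.156

E[P] = 1.3,  E[Q] = 1.48
E[PQ] = 2.08
Cov(P,Q) = E[PQ] − E[P]E[Q] = 2.08 − (1.3)(1.48) = 0.156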